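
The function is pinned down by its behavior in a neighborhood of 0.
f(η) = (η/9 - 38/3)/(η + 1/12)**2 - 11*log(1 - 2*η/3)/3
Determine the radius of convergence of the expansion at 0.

The radius of convergence is 1/12.

Denominator factor (η + 1/12)^2: pole of order 2 at -1/12, modulus 1/12.
Branch term (-11/3)*log(1 - η/(3/2)): its argument vanishes at η = 3/2, a logarithmic branch point, modulus 3/2.
The radius of convergence is the smallest modulus among the singular points: 1/12.


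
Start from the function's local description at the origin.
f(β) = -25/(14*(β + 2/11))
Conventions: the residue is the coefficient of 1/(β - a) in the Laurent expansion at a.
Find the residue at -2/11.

The residue is -25/14.

At the order-1 pole -2/11 set g(β) = (β - (-2/11))*f(β) = -25/14.
Simple pole: residue = g(a) at a = -2/11, which is -25/14.


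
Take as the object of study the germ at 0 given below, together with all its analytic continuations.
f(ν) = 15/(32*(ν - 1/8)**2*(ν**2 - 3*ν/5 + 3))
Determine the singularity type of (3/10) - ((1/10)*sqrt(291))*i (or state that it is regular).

The point is a pole of order 1.

The denominator factor ν**2 - 3*ν/5 + 3 vanishes at (3/10) - ((1/10)*sqrt(291))*i and appears to the power 1; the numerator there equals 15/32, nonzero, and no other factor vanishes.
Hence a pole whose order is the multiplicity, 1.


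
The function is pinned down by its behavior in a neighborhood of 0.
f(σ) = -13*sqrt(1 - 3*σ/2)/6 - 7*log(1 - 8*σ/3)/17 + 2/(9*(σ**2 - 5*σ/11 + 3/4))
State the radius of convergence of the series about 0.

The radius of convergence is 3/8.

Denominator factor (σ**2 - 5*σ/11 + 3/4): discriminant -338/121, complex-conjugate roots (5/22) + ((13/22)*sqrt(2))*i and (5/22) - ((13/22)*sqrt(2))*i; poles of order 1, moduli (1/2)*sqrt(3) and (1/2)*sqrt(3).
Branch term (-13/6)*sqrt(1 - σ/(2/3)): its argument vanishes at σ = 2/3, a square-root branch point, modulus 2/3.
Branch term (-7/17)*log(1 - σ/(3/8)): its argument vanishes at σ = 3/8, a logarithmic branch point, modulus 3/8.
The radius of convergence is the smallest modulus among the singular points: 3/8.


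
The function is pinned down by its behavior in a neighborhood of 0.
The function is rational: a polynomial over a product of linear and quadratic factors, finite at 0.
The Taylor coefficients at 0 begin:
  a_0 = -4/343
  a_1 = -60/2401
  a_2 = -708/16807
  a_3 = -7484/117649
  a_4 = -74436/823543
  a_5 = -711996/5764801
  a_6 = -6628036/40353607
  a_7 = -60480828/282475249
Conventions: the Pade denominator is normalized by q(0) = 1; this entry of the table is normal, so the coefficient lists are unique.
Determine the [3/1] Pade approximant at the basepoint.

The Pade approximant has numerator coefficients [-4/343, -37824/4492271, -208128/31445897, -827392/220121279]; denominator coefficients [1, -18609/13097].

Taylor coefficients needed (read off): a_0 = -4/343, a_1 = -60/2401, a_2 = -708/16807, a_3 = -7484/117649, a_4 = -74436/823543.
Write the denominator as Q(ψ) = 1 + q1*ψ. Requiring Q*f - P = O(ψ^5) with deg P <= 3 kills the coefficients of ψ^4..ψ^4 in Q*f:
  ψ^4: a_4 + q1*a_3 = 0, i.e. -74436/823543 + (-7484/117649)*q1 = 0.
Solving this linear system: q1 = -18609/13097.
The numerator is Q*f truncated at degree 3: P0 = a_0 = -4/343; P1 = a_1 + q1*a_0 = -37824/4492271; P2 = a_2 + q1*a_1 = -208128/31445897; P3 = a_3 + q1*a_2 = -827392/220121279.


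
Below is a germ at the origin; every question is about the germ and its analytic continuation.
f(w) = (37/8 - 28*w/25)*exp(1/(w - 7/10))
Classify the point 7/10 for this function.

The point is an essential singularity.

The exponent 1/(w - (7/10)) has a pole at 7/10, so exp(1/(w - (7/10))) takes every nonzero value near it: an essential singularity (not a pole of any order).


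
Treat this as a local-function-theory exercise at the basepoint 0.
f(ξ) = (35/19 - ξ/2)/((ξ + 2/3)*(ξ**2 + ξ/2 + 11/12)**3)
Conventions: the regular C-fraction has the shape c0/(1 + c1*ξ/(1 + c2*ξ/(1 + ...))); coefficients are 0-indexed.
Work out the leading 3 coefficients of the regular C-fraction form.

Taylor coefficients (expand at 0): a_0 = 90720/25289, a_1 = -3400704/278179, a_2 = 44657568/3059969.
c0 = a_0 = 90720/25289. Peel one level at a time: if S = 1 + c*ξ/S' with S'(0) = 1, then c is the ξ-coefficient of S and S' = c*ξ/(S - 1).
S_1 = c0/f = 1 + (1312/385)*ξ + (1118329/148225)*ξ^2 + ...; c1 = 1312/385.
S_2 = c1*ξ/(S_1 - 1) = 1 + (-1118329/505120)*ξ + ...; c2 = -1118329/505120.

The regular C-fraction coefficients are [90720/25289, 1312/385, -1118329/505120].


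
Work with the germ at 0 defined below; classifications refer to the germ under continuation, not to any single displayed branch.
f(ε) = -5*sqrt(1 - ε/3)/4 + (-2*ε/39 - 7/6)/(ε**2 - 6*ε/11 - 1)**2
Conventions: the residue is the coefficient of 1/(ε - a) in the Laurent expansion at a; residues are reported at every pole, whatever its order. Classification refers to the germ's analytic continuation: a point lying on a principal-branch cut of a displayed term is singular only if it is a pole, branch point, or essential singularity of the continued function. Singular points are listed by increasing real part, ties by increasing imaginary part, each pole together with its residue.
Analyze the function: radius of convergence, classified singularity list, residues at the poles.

Radius of convergence at 0: -3/11 + (1/11)*sqrt(130).
At 3/11 - (1/11)*sqrt(130): a pole of order 2; residue -(122573/5272800)*sqrt(130).
At 3/11 + (1/11)*sqrt(130): a pole of order 2; residue (122573/5272800)*sqrt(130).
At 3: an algebraic (square-root) branch point.

Denominator factor (ε**2 - 6*ε/11 - 1)^2: discriminant 520/121, real irrational roots 3/11 + (1/11)*sqrt(130) and 3/11 - (1/11)*sqrt(130); poles of order 2, moduli 3/11 + (1/11)*sqrt(130) and -3/11 + (1/11)*sqrt(130).
Branch term (-5/4)*sqrt(1 - ε/(3)): its argument vanishes at ε = 3, a square-root branch point, modulus 3.
The radius of convergence is the smallest modulus among the singular points: -3/11 + (1/11)*sqrt(130).
The branch term is analytic at 3/11 - (1/11)*sqrt(130) and contributes nothing to the residue; only the rational part matters.
The factor ε**2 - 6*ε/11 - 1 splits as (ε - a)(ε - a') with a = 3/11 - (1/11)*sqrt(130), a' = 3/11 + (1/11)*sqrt(130). At the order-2 pole a set g(ε) = (ε - a)^2*(rational part) = [-2*ε/39 - 7/6] / (ε - a')^2.
Order-2 pole: residue = g'(a); g'(3/11 - (1/11)*sqrt(130)) = -(122573/5272800)*sqrt(130), so the residue is -(122573/5272800)*sqrt(130).
The branch term is analytic at 3/11 + (1/11)*sqrt(130) and contributes nothing to the residue; only the rational part matters.
The factor ε**2 - 6*ε/11 - 1 splits as (ε - a)(ε - a') with a = 3/11 + (1/11)*sqrt(130), a' = 3/11 - (1/11)*sqrt(130). At the order-2 pole a set g(ε) = (ε - a)^2*(rational part) = [-2*ε/39 - 7/6] / (ε - a')^2.
Order-2 pole: residue = g'(a); g'(3/11 + (1/11)*sqrt(130)) = (122573/5272800)*sqrt(130), so the residue is (122573/5272800)*sqrt(130).
List the singular points by increasing real part (a conjugate pair: the negative imaginary part first).


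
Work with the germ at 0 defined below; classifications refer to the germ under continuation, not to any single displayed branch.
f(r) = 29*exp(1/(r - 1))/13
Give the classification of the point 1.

The exponent 1/(r - (1)) has a pole at 1, so exp(1/(r - (1))) takes every nonzero value near it: an essential singularity (not a pole of any order).

The point is an essential singularity.


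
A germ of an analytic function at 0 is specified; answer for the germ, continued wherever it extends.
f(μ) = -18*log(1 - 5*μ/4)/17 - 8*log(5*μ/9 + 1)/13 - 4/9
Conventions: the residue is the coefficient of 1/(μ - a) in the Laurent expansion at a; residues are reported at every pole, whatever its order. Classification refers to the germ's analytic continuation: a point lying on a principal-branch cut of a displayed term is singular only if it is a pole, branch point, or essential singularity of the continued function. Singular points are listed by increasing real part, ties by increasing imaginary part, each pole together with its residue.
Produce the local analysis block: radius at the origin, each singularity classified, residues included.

Radius of convergence at 0: 4/5.
At -9/5: a logarithmic branch point.
At 4/5: a logarithmic branch point.

Branch term (-18/17)*log(1 - μ/(4/5)): its argument vanishes at μ = 4/5, a logarithmic branch point, modulus 4/5.
Branch term (-8/13)*log(1 - μ/(-9/5)): its argument vanishes at μ = -9/5, a logarithmic branch point, modulus 9/5.
The radius of convergence is the smallest modulus among the singular points: 4/5.
List the singular points by increasing real part (a conjugate pair: the negative imaginary part first).


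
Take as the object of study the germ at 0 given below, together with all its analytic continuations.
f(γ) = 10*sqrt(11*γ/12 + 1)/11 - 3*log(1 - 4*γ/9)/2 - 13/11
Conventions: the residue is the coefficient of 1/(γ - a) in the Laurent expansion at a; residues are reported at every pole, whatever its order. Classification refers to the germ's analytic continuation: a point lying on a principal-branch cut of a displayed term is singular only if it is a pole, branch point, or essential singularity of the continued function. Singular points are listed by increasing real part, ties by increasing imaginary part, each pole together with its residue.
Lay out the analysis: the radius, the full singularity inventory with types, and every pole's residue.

Branch term (-3/2)*log(1 - γ/(9/4)): its argument vanishes at γ = 9/4, a logarithmic branch point, modulus 9/4.
Branch term (10/11)*sqrt(1 - γ/(-12/11)): its argument vanishes at γ = -12/11, a square-root branch point, modulus 12/11.
The radius of convergence is the smallest modulus among the singular points: 12/11.
List the singular points by increasing real part (a conjugate pair: the negative imaginary part first).

Radius of convergence at 0: 12/11.
At -12/11: an algebraic (square-root) branch point.
At 9/4: a logarithmic branch point.


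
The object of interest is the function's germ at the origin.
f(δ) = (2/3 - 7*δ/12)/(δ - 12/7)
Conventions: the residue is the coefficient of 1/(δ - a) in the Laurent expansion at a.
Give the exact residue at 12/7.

The residue is -1/3.

At the order-1 pole 12/7 set g(δ) = (δ - (12/7))*f(δ) = 2/3 - 7*δ/12.
Simple pole: residue = g(a) at a = 12/7, which is -1/3.


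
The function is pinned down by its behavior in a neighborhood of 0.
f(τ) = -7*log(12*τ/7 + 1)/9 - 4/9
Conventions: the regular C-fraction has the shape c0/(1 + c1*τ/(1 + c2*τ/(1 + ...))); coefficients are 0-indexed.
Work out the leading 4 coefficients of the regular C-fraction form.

Taylor coefficients (expand at 0): a_0 = -4/9, a_1 = -4/3, a_2 = 8/7, a_3 = -64/49.
c0 = a_0 = -4/9. Peel one level at a time: if S = 1 + c*τ/S' with S'(0) = 1, then c is the τ-coefficient of S and S' = c*τ/(S - 1).
S_1 = c0/f = 1 + (-3)*τ + (81/7)*τ^2 + ...; c1 = -3.
S_2 = c1*τ/(S_1 - 1) = 1 + (27/7)*τ + (-12/49)*τ^2 + ...; c2 = 27/7.
S_3 = c2*τ/(S_2 - 1) = 1 + (4/63)*τ + ...; c3 = 4/63.

The regular C-fraction coefficients are [-4/9, -3, 27/7, 4/63].


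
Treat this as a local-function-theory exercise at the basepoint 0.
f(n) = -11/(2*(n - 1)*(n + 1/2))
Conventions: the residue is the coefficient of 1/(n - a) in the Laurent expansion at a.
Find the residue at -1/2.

At the order-1 pole -1/2 set g(n) = (n - (-1/2))*f(n) = -11/(2*(n - 1)).
Simple pole: residue = g(a) at a = -1/2, which is 11/3.

The residue is 11/3.


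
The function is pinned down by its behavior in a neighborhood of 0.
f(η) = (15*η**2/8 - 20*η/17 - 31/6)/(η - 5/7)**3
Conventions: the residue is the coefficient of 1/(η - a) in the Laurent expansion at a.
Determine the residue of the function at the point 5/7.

The residue is 15/8.

At the order-3 pole 5/7 set g(η) = (η - (5/7))^3*f(η) = 15*η**2/8 - 20*η/17 - 31/6.
Order-3 pole: residue = g''(a)/2; g''(5/7) = 15/4, so the residue is 15/8.


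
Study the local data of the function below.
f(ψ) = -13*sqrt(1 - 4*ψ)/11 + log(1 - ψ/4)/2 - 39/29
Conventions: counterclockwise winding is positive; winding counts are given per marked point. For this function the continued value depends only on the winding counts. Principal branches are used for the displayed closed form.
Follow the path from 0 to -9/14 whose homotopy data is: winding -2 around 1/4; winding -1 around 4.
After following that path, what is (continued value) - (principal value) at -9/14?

Continued minus principal equals -pi*i.

The rational part is single-valued and drops out of the difference; each branch term changes only by its own monodromy.
(1/2)*log(1 - ψ/(4)): each positive loop around 4 adds 2*pi*i to the log, so winding -1 contributes (1/2)*(-1)*2*pi*i = -pi*i.
(-13/11)*sqrt(1 - ψ/(1/4)): winding -2 is even, the square root returns to the same sheet, contribution 0.
Summing the contributions at ψ = -9/14 gives -pi*i.


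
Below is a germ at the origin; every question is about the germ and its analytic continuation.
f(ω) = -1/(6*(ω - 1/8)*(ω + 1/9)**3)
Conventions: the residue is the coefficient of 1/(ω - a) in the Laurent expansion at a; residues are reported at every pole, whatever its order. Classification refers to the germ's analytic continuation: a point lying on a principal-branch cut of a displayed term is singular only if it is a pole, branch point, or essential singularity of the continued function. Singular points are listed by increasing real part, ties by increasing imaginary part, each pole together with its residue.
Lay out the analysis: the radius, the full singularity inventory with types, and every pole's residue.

Radius of convergence at 0: 1/9.
At -1/9: a pole of order 3; residue 62208/4913.
At 1/8: a pole of order 1; residue -62208/4913.

Denominator factor (ω - 1/8): pole of order 1 at 1/8, modulus 1/8.
Denominator factor (ω + 1/9)^3: pole of order 3 at -1/9, modulus 1/9.
The radius of convergence is the smallest modulus among the singular points: 1/9.
At the order-3 pole -1/9 set g(ω) = (ω - (-1/9))^3*f(ω) = -1/(6*(ω - 1/8)).
Order-3 pole: residue = g''(a)/2; g''(-1/9) = 124416/4913, so the residue is 62208/4913.
At the order-1 pole 1/8 set g(ω) = (ω - (1/8))*f(ω) = -1/(6*(ω + 1/9)**3).
Simple pole: residue = g(a) at a = 1/8, which is -62208/4913.
List the singular points by increasing real part (a conjugate pair: the negative imaginary part first).


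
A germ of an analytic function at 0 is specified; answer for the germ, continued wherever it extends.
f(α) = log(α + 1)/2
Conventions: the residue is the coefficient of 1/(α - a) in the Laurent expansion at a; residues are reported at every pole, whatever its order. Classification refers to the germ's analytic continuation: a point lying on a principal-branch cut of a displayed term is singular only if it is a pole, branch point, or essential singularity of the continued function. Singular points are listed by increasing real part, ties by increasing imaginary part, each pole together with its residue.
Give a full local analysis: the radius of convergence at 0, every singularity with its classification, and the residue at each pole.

Branch term (1/2)*log(1 - α/(-1)): its argument vanishes at α = -1, a logarithmic branch point, modulus 1.
The radius of convergence is the smallest modulus among the singular points: 1.

Radius of convergence at 0: 1.
At -1: a logarithmic branch point.


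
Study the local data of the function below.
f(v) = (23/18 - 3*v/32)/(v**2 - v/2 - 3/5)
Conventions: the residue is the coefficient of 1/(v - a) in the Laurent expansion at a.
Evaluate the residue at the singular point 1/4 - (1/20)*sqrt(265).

The residue is -3/64 - (1445/30528)*sqrt(265).

The factor v**2 - v/2 - 3/5 splits as (v - a)(v - a') with a = 1/4 - (1/20)*sqrt(265), a' = 1/4 + (1/20)*sqrt(265). At the order-1 pole a set g(v) = (v - a)*f(v) = [23/18 - 3*v/32] / (v - a').
Simple pole: residue = g(a) at a = 1/4 - (1/20)*sqrt(265), which is -3/64 - (1445/30528)*sqrt(265).


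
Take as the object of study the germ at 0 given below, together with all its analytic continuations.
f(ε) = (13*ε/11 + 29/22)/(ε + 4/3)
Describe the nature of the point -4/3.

The denominator factor ε + 4/3 vanishes at -4/3 and appears to the power 1; the numerator there equals -17/66, nonzero, and no other factor vanishes.
Hence a pole whose order is the multiplicity, 1.

The point is a pole of order 1.


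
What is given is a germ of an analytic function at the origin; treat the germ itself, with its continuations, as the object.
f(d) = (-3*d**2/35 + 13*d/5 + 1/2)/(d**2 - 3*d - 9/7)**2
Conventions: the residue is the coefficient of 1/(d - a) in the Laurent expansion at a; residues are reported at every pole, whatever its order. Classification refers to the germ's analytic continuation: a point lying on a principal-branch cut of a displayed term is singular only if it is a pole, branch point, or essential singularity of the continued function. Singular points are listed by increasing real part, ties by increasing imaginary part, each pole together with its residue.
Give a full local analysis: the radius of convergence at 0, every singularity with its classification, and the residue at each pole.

Radius of convergence at 0: -3/2 + (3/14)*sqrt(77).
At 3/2 - (3/14)*sqrt(77): a pole of order 2; residue (442/22869)*sqrt(77).
At 3/2 + (3/14)*sqrt(77): a pole of order 2; residue -(442/22869)*sqrt(77).

Denominator factor (d**2 - 3*d - 9/7)^2: discriminant 99/7, real irrational roots 3/2 + (3/14)*sqrt(77) and 3/2 - (3/14)*sqrt(77); poles of order 2, moduli 3/2 + (3/14)*sqrt(77) and -3/2 + (3/14)*sqrt(77).
The radius of convergence is the smallest modulus among the singular points: -3/2 + (3/14)*sqrt(77).
The factor d**2 - 3*d - 9/7 splits as (d - a)(d - a') with a = 3/2 - (3/14)*sqrt(77), a' = 3/2 + (3/14)*sqrt(77). At the order-2 pole a set g(d) = (d - a)^2*f(d) = [-3*d**2/35 + 13*d/5 + 1/2] / (d - a')^2.
Order-2 pole: residue = g'(a); g'(3/2 - (3/14)*sqrt(77)) = (442/22869)*sqrt(77), so the residue is (442/22869)*sqrt(77).
The factor d**2 - 3*d - 9/7 splits as (d - a)(d - a') with a = 3/2 + (3/14)*sqrt(77), a' = 3/2 - (3/14)*sqrt(77). At the order-2 pole a set g(d) = (d - a)^2*f(d) = [-3*d**2/35 + 13*d/5 + 1/2] / (d - a')^2.
Order-2 pole: residue = g'(a); g'(3/2 + (3/14)*sqrt(77)) = -(442/22869)*sqrt(77), so the residue is -(442/22869)*sqrt(77).
List the singular points by increasing real part (a conjugate pair: the negative imaginary part first).


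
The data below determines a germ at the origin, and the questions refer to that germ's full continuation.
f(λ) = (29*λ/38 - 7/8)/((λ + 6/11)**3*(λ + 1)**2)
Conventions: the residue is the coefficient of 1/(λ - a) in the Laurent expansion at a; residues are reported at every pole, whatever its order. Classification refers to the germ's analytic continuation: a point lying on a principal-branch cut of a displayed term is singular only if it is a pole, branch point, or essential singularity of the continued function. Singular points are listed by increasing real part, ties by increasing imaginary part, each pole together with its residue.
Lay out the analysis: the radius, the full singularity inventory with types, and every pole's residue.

Radius of convergence at 0: 6/11.
At -1: a pole of order 2; residue 10164847/95000.
At -6/11: a pole of order 3; residue -10164847/95000.

Denominator factor (λ + 6/11)^3: pole of order 3 at -6/11, modulus 6/11.
Denominator factor (λ + 1)^2: pole of order 2 at -1, modulus 1.
The radius of convergence is the smallest modulus among the singular points: 6/11.
At the order-2 pole -1 set g(λ) = (λ - (-1))^2*f(λ) = (29*λ/38 - 7/8)/(λ + 6/11)**3.
Order-2 pole: residue = g'(a); g'(-1) = 10164847/95000, so the residue is 10164847/95000.
At the order-3 pole -6/11 set g(λ) = (λ - (-6/11))^3*f(λ) = (29*λ/38 - 7/8)/(λ + 1)**2.
Order-3 pole: residue = g''(a)/2; g''(-6/11) = -10164847/47500, so the residue is -10164847/95000.
List the singular points by increasing real part (a conjugate pair: the negative imaginary part first).


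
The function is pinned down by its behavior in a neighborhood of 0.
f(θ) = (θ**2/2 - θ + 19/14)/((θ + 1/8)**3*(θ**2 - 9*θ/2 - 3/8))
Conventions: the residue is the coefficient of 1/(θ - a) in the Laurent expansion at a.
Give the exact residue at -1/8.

The residue is 59178368/15379.

At the order-3 pole -1/8 set g(θ) = (θ - (-1/8))^3*f(θ) = (θ**2/2 - θ + 19/14)/(θ**2 - 9*θ/2 - 3/8).
Order-3 pole: residue = g''(a)/2; g''(-1/8) = 118356736/15379, so the residue is 59178368/15379.


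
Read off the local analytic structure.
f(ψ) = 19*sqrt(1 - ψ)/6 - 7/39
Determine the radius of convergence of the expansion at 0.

The radius of convergence is 1.

Branch term (19/6)*sqrt(1 - ψ/(1)): its argument vanishes at ψ = 1, a square-root branch point, modulus 1.
The radius of convergence is the smallest modulus among the singular points: 1.


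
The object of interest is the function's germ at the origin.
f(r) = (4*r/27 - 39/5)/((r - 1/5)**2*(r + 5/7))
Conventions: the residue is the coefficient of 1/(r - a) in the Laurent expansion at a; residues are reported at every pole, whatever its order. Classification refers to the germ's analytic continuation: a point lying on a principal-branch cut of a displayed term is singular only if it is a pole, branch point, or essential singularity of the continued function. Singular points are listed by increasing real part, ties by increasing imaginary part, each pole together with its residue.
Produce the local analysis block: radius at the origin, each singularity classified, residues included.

Denominator factor (r + 5/7): pole of order 1 at -5/7, modulus 5/7.
Denominator factor (r - 1/5)^2: pole of order 2 at 1/5, modulus 1/5.
The radius of convergence is the smallest modulus among the singular points: 1/5.
At the order-1 pole -5/7 set g(r) = (r - (-5/7))*f(r) = (4*r/27 - 39/5)/(r - 1/5)**2.
Simple pole: residue = g(a) at a = -5/7, which is -261485/27648.
At the order-2 pole 1/5 set g(r) = (r - (1/5))^2*f(r) = (4*r/27 - 39/5)/(r + 5/7).
Order-2 pole: residue = g'(a); g'(1/5) = 261485/27648, so the residue is 261485/27648.
List the singular points by increasing real part (a conjugate pair: the negative imaginary part first).

Radius of convergence at 0: 1/5.
At -5/7: a pole of order 1; residue -261485/27648.
At 1/5: a pole of order 2; residue 261485/27648.


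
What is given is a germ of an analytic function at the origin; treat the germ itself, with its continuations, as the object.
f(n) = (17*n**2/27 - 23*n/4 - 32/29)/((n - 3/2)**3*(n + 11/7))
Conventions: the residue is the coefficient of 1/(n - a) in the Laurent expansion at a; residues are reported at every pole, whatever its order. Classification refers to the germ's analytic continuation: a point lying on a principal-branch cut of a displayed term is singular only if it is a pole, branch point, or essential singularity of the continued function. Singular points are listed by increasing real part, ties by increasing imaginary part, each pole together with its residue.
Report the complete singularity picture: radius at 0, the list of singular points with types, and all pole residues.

Radius of convergence at 0: 3/2.
At -11/7: a pole of order 1; residue -20383454/62253981.
At 3/2: a pole of order 3; residue 20383454/62253981.

Denominator factor (n + 11/7): pole of order 1 at -11/7, modulus 11/7.
Denominator factor (n - 3/2)^3: pole of order 3 at 3/2, modulus 3/2.
The radius of convergence is the smallest modulus among the singular points: 3/2.
At the order-1 pole -11/7 set g(n) = (n - (-11/7))*f(n) = (17*n**2/27 - 23*n/4 - 32/29)/(n - 3/2)**3.
Simple pole: residue = g(a) at a = -11/7, which is -20383454/62253981.
At the order-3 pole 3/2 set g(n) = (n - (3/2))^3*f(n) = (17*n**2/27 - 23*n/4 - 32/29)/(n + 11/7).
Order-3 pole: residue = g''(a)/2; g''(3/2) = 40766908/62253981, so the residue is 20383454/62253981.
List the singular points by increasing real part (a conjugate pair: the negative imaginary part first).


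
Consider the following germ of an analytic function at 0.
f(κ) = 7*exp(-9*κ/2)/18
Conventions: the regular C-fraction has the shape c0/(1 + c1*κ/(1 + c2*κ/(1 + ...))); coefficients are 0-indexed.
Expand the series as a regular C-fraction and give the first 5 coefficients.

The regular C-fraction coefficients are [7/18, 9/2, -9/4, 3/4, -3/4].

Taylor coefficients (expand at 0): a_0 = 7/18, a_1 = -7/4, a_2 = 63/16, a_3 = -189/32, a_4 = 1701/256.
c0 = a_0 = 7/18. Peel one level at a time: if S = 1 + c*κ/S' with S'(0) = 1, then c is the κ-coefficient of S and S' = c*κ/(S - 1).
S_1 = c0/f = 1 + (9/2)*κ + (81/8)*κ^2 + ...; c1 = 9/2.
S_2 = c1*κ/(S_1 - 1) = 1 + (-9/4)*κ + (27/16)*κ^2 + ...; c2 = -9/4.
S_3 = c2*κ/(S_2 - 1) = 1 + (3/4)*κ + (9/16)*κ^2 + ...; c3 = 3/4.
S_4 = c3*κ/(S_3 - 1) = 1 + (-3/4)*κ + ...; c4 = -3/4.


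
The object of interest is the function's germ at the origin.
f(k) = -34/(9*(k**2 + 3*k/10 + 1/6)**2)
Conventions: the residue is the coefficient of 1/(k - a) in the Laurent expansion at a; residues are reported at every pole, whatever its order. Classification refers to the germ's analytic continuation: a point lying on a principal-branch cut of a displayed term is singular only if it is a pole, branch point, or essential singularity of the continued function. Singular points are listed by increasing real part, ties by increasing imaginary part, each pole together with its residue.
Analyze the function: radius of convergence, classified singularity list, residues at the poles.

Denominator factor (k**2 + 3*k/10 + 1/6)^2: discriminant -173/300, complex-conjugate roots (-3/20) + ((1/60)*sqrt(519))*i and (-3/20) - ((1/60)*sqrt(519))*i; poles of order 2, moduli (1/6)*sqrt(6) and (1/6)*sqrt(6).
The radius of convergence is the smallest modulus among the singular points: (1/6)*sqrt(6).
The factor k**2 + 3*k/10 + 1/6 splits as (k - a)(k - a') with a = (-3/20) - ((1/60)*sqrt(519))*i, a' = (-3/20) + ((1/60)*sqrt(519))*i. At the order-2 pole a set g(k) = (k - a)^2*f(k) = [-34/9] / (k - a')^2.
Order-2 pole: residue = g'(a); g'((-3/20) - ((1/60)*sqrt(519))*i) = -((68000/89787)*sqrt(519))*i, so the residue is -((68000/89787)*sqrt(519))*i.
The factor k**2 + 3*k/10 + 1/6 splits as (k - a)(k - a') with a = (-3/20) + ((1/60)*sqrt(519))*i, a' = (-3/20) - ((1/60)*sqrt(519))*i. At the order-2 pole a set g(k) = (k - a)^2*f(k) = [-34/9] / (k - a')^2.
Order-2 pole: residue = g'(a); g'((-3/20) + ((1/60)*sqrt(519))*i) = ((68000/89787)*sqrt(519))*i, so the residue is ((68000/89787)*sqrt(519))*i.
List the singular points by increasing real part (a conjugate pair: the negative imaginary part first).

Radius of convergence at 0: (1/6)*sqrt(6).
At (-3/20) - ((1/60)*sqrt(519))*i: a pole of order 2; residue -((68000/89787)*sqrt(519))*i.
At (-3/20) + ((1/60)*sqrt(519))*i: a pole of order 2; residue ((68000/89787)*sqrt(519))*i.


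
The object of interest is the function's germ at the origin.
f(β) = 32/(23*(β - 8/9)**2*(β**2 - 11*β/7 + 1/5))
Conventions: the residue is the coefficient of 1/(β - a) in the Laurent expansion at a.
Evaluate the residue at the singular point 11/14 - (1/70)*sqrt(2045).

The residue is 26535600/30576407 - (770530320/12505750463)*sqrt(2045).

The factor β**2 - 11*β/7 + 1/5 splits as (β - a)(β - a') with a = 11/14 - (1/70)*sqrt(2045), a' = 11/14 + (1/70)*sqrt(2045). At the order-1 pole a set g(β) = (β - a)*f(β) = [32/(23*(β - 8/9)**2)] / (β - a').
Simple pole: residue = g(a) at a = 11/14 - (1/70)*sqrt(2045), which is 26535600/30576407 - (770530320/12505750463)*sqrt(2045).


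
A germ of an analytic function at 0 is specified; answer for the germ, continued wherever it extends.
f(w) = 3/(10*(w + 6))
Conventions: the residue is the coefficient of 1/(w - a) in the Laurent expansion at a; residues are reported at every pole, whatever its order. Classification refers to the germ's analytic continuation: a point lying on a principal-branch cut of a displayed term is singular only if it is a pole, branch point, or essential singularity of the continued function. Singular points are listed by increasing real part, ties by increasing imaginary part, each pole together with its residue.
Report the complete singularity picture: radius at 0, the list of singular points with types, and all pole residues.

Radius of convergence at 0: 6.
At -6: a pole of order 1; residue 3/10.

Denominator factor (w + 6): pole of order 1 at -6, modulus 6.
The radius of convergence is the smallest modulus among the singular points: 6.
At the order-1 pole -6 set g(w) = (w - (-6))*f(w) = 3/10.
Simple pole: residue = g(a) at a = -6, which is 3/10.


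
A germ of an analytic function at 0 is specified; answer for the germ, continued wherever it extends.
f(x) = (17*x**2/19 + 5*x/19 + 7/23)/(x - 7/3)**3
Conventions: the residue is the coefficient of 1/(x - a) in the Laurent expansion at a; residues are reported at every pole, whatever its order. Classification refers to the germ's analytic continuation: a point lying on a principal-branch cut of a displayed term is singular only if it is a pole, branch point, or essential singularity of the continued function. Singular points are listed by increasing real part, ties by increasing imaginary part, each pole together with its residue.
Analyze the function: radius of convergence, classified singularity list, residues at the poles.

Radius of convergence at 0: 7/3.
At 7/3: a pole of order 3; residue 17/19.

Denominator factor (x - 7/3)^3: pole of order 3 at 7/3, modulus 7/3.
The radius of convergence is the smallest modulus among the singular points: 7/3.
At the order-3 pole 7/3 set g(x) = (x - (7/3))^3*f(x) = 17*x**2/19 + 5*x/19 + 7/23.
Order-3 pole: residue = g''(a)/2; g''(7/3) = 34/19, so the residue is 17/19.


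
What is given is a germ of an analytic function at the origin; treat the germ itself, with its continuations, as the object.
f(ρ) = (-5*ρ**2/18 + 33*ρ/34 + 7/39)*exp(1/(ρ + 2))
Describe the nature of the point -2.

The point is an essential singularity.

The exponent 1/(ρ - (-2)) has a pole at -2, so exp(1/(ρ - (-2))) takes every nonzero value near it: an essential singularity (not a pole of any order).


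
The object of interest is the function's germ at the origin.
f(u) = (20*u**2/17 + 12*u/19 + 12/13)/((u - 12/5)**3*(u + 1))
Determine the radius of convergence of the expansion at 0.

The radius of convergence is 1.

Denominator factor (u + 1): pole of order 1 at -1, modulus 1.
Denominator factor (u - 12/5)^3: pole of order 3 at 12/5, modulus 12/5.
The radius of convergence is the smallest modulus among the singular points: 1.


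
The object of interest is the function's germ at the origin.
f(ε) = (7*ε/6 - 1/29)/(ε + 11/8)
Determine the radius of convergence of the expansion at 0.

The radius of convergence is 11/8.

Denominator factor (ε + 11/8): pole of order 1 at -11/8, modulus 11/8.
The radius of convergence is the smallest modulus among the singular points: 11/8.


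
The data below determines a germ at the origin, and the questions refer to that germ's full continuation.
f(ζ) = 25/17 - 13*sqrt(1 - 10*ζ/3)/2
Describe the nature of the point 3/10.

The term (-13/2)*sqrt(1 - ζ/(3/10)) has argument 1 - 3/10/(3/10) = 0 at 3/10: a square-root (algebraic, two-sheeted) branch point; the remaining terms are analytic or single-valued there.

The point is an algebraic (square-root) branch point.


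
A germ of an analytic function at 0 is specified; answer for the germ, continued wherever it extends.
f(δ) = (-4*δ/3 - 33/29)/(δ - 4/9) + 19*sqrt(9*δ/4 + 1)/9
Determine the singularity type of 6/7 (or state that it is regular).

Denominator factors: δ - 4/9 = 26/63 at δ = 6/7 — none vanishes.
Branch term sqrt(1 - δ/(-4/9)): argument at 6/7 is 41/14, nonzero, so 6/7 is not its branch point (a point on a principal cut is still regular for the continued germ).
So the germ continues analytically to 6/7.

The point is a regular point.


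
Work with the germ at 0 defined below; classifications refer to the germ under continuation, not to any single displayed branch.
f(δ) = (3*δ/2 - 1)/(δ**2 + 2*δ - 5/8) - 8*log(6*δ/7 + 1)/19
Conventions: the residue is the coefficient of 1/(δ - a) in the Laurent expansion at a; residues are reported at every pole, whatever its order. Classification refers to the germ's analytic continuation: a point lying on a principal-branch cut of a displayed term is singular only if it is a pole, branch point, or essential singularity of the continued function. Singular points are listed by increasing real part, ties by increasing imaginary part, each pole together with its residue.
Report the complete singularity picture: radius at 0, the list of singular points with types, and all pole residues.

Radius of convergence at 0: -1 + (1/4)*sqrt(26).
At -1 - (1/4)*sqrt(26): a pole of order 1; residue 3/4 + (5/26)*sqrt(26).
At -7/6: a logarithmic branch point.
At -1 + (1/4)*sqrt(26): a pole of order 1; residue 3/4 - (5/26)*sqrt(26).

Denominator factor (δ**2 + 2*δ - 5/8): discriminant 13/2, real irrational roots -1 + (1/4)*sqrt(26) and -1 - (1/4)*sqrt(26); poles of order 1, moduli -1 + (1/4)*sqrt(26) and 1 + (1/4)*sqrt(26).
Branch term (-8/19)*log(1 - δ/(-7/6)): its argument vanishes at δ = -7/6, a logarithmic branch point, modulus 7/6.
The radius of convergence is the smallest modulus among the singular points: -1 + (1/4)*sqrt(26).
The branch term is analytic at -1 - (1/4)*sqrt(26) and contributes nothing to the residue; only the rational part matters.
The factor δ**2 + 2*δ - 5/8 splits as (δ - a)(δ - a') with a = -1 - (1/4)*sqrt(26), a' = -1 + (1/4)*sqrt(26). At the order-1 pole a set g(δ) = (δ - a)*(rational part) = [3*δ/2 - 1] / (δ - a').
Simple pole: residue = g(a) at a = -1 - (1/4)*sqrt(26), which is 3/4 + (5/26)*sqrt(26).
The branch term is analytic at -1 + (1/4)*sqrt(26) and contributes nothing to the residue; only the rational part matters.
The factor δ**2 + 2*δ - 5/8 splits as (δ - a)(δ - a') with a = -1 + (1/4)*sqrt(26), a' = -1 - (1/4)*sqrt(26). At the order-1 pole a set g(δ) = (δ - a)*(rational part) = [3*δ/2 - 1] / (δ - a').
Simple pole: residue = g(a) at a = -1 + (1/4)*sqrt(26), which is 3/4 - (5/26)*sqrt(26).
List the singular points by increasing real part (a conjugate pair: the negative imaginary part first).


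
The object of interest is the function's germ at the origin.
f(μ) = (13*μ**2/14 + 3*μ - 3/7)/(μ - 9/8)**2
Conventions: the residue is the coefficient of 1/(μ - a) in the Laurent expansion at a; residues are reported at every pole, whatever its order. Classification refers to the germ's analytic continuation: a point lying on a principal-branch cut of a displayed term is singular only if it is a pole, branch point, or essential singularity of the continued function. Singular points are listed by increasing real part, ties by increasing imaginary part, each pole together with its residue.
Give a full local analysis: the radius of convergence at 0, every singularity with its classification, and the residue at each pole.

Denominator factor (μ - 9/8)^2: pole of order 2 at 9/8, modulus 9/8.
The radius of convergence is the smallest modulus among the singular points: 9/8.
At the order-2 pole 9/8 set g(μ) = (μ - (9/8))^2*f(μ) = 13*μ**2/14 + 3*μ - 3/7.
Order-2 pole: residue = g'(a); g'(9/8) = 285/56, so the residue is 285/56.

Radius of convergence at 0: 9/8.
At 9/8: a pole of order 2; residue 285/56.


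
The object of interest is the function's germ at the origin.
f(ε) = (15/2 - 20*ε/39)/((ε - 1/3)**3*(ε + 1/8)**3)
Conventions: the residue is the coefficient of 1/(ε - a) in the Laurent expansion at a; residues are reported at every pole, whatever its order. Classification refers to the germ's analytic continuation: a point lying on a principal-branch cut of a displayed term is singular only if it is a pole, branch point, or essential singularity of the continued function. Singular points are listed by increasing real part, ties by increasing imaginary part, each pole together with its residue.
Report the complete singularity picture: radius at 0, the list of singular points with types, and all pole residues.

Radius of convergence at 0: 1/8.
At -1/8: a pole of order 3; residue -4624957440/2093663.
At 1/3: a pole of order 3; residue 4624957440/2093663.

Denominator factor (ε - 1/3)^3: pole of order 3 at 1/3, modulus 1/3.
Denominator factor (ε + 1/8)^3: pole of order 3 at -1/8, modulus 1/8.
The radius of convergence is the smallest modulus among the singular points: 1/8.
At the order-3 pole -1/8 set g(ε) = (ε - (-1/8))^3*f(ε) = (15/2 - 20*ε/39)/(ε - 1/3)**3.
Order-3 pole: residue = g''(a)/2; g''(-1/8) = -9249914880/2093663, so the residue is -4624957440/2093663.
At the order-3 pole 1/3 set g(ε) = (ε - (1/3))^3*f(ε) = (15/2 - 20*ε/39)/(ε + 1/8)**3.
Order-3 pole: residue = g''(a)/2; g''(1/3) = 9249914880/2093663, so the residue is 4624957440/2093663.
List the singular points by increasing real part (a conjugate pair: the negative imaginary part first).


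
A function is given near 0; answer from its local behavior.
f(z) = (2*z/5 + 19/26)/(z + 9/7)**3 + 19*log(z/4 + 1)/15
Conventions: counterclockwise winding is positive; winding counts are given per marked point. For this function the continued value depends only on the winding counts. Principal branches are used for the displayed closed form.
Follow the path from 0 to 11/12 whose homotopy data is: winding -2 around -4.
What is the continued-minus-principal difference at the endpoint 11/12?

Continued minus principal equals -(76/15)*pi*i.

The rational part is single-valued and drops out of the difference; each branch term changes only by its own monodromy.
(19/15)*log(1 - z/(-4)): each positive loop around -4 adds 2*pi*i to the log, so winding -2 contributes (19/15)*(-2)*2*pi*i = -(76/15)*pi*i.
Summing the contributions at z = 11/12 gives -(76/15)*pi*i.


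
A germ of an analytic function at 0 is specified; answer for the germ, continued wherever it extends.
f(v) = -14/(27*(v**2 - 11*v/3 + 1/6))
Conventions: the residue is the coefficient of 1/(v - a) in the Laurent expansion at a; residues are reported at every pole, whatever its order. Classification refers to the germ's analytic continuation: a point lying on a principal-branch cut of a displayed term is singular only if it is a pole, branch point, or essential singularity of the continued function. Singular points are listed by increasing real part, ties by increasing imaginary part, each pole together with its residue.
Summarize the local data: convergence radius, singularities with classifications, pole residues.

Denominator factor (v**2 - 11*v/3 + 1/6): discriminant 115/9, real irrational roots 11/6 + (1/6)*sqrt(115) and 11/6 - (1/6)*sqrt(115); poles of order 1, moduli 11/6 + (1/6)*sqrt(115) and 11/6 - (1/6)*sqrt(115).
The radius of convergence is the smallest modulus among the singular points: 11/6 - (1/6)*sqrt(115).
The factor v**2 - 11*v/3 + 1/6 splits as (v - a)(v - a') with a = 11/6 - (1/6)*sqrt(115), a' = 11/6 + (1/6)*sqrt(115). At the order-1 pole a set g(v) = (v - a)*f(v) = [-14/27] / (v - a').
Simple pole: residue = g(a) at a = 11/6 - (1/6)*sqrt(115), which is (14/1035)*sqrt(115).
The factor v**2 - 11*v/3 + 1/6 splits as (v - a)(v - a') with a = 11/6 + (1/6)*sqrt(115), a' = 11/6 - (1/6)*sqrt(115). At the order-1 pole a set g(v) = (v - a)*f(v) = [-14/27] / (v - a').
Simple pole: residue = g(a) at a = 11/6 + (1/6)*sqrt(115), which is -(14/1035)*sqrt(115).
List the singular points by increasing real part (a conjugate pair: the negative imaginary part first).

Radius of convergence at 0: 11/6 - (1/6)*sqrt(115).
At 11/6 - (1/6)*sqrt(115): a pole of order 1; residue (14/1035)*sqrt(115).
At 11/6 + (1/6)*sqrt(115): a pole of order 1; residue -(14/1035)*sqrt(115).


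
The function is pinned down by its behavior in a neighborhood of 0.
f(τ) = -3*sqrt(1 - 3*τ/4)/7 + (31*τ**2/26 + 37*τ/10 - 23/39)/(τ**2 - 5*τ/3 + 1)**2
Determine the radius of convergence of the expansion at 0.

Denominator factor (τ**2 - 5*τ/3 + 1)^2: discriminant -11/9, complex-conjugate roots (5/6) + ((1/6)*sqrt(11))*i and (5/6) - ((1/6)*sqrt(11))*i; poles of order 2, moduli 1 and 1.
Branch term (-3/7)*sqrt(1 - τ/(4/3)): its argument vanishes at τ = 4/3, a square-root branch point, modulus 4/3.
The radius of convergence is the smallest modulus among the singular points: 1.

The radius of convergence is 1.
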